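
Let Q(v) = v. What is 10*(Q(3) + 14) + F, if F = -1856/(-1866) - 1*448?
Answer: -258446/933 ≈ -277.01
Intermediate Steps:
F = -417056/933 (F = -1856*(-1/1866) - 448 = 928/933 - 448 = -417056/933 ≈ -447.01)
10*(Q(3) + 14) + F = 10*(3 + 14) - 417056/933 = 10*17 - 417056/933 = 170 - 417056/933 = -258446/933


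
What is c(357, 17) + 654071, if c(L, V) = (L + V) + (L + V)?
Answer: 654819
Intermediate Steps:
c(L, V) = 2*L + 2*V
c(357, 17) + 654071 = (2*357 + 2*17) + 654071 = (714 + 34) + 654071 = 748 + 654071 = 654819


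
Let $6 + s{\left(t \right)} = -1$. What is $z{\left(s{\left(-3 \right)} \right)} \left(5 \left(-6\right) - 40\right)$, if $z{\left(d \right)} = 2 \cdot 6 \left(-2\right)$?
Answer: $1680$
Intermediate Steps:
$s{\left(t \right)} = -7$ ($s{\left(t \right)} = -6 - 1 = -7$)
$z{\left(d \right)} = -24$ ($z{\left(d \right)} = 12 \left(-2\right) = -24$)
$z{\left(s{\left(-3 \right)} \right)} \left(5 \left(-6\right) - 40\right) = - 24 \left(5 \left(-6\right) - 40\right) = - 24 \left(-30 - 40\right) = \left(-24\right) \left(-70\right) = 1680$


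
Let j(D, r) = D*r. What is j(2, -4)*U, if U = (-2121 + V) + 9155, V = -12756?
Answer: 45776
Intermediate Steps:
U = -5722 (U = (-2121 - 12756) + 9155 = -14877 + 9155 = -5722)
j(2, -4)*U = (2*(-4))*(-5722) = -8*(-5722) = 45776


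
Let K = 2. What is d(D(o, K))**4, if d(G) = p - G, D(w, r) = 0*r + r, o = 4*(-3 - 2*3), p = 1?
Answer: 1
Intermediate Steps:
o = -36 (o = 4*(-3 - 6) = 4*(-9) = -36)
D(w, r) = r (D(w, r) = 0 + r = r)
d(G) = 1 - G
d(D(o, K))**4 = (1 - 1*2)**4 = (1 - 2)**4 = (-1)**4 = 1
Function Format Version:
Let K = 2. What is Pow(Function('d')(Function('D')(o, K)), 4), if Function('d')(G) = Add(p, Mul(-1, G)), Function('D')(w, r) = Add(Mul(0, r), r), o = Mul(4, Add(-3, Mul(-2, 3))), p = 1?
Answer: 1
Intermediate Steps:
o = -36 (o = Mul(4, Add(-3, -6)) = Mul(4, -9) = -36)
Function('D')(w, r) = r (Function('D')(w, r) = Add(0, r) = r)
Function('d')(G) = Add(1, Mul(-1, G))
Pow(Function('d')(Function('D')(o, K)), 4) = Pow(Add(1, Mul(-1, 2)), 4) = Pow(Add(1, -2), 4) = Pow(-1, 4) = 1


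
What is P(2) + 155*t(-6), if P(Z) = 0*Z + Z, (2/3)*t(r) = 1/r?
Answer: -147/4 ≈ -36.750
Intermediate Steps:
t(r) = 3/(2*r) (t(r) = 3*(1/r)/2 = 3/(2*r))
P(Z) = Z (P(Z) = 0 + Z = Z)
P(2) + 155*t(-6) = 2 + 155*((3/2)/(-6)) = 2 + 155*((3/2)*(-⅙)) = 2 + 155*(-¼) = 2 - 155/4 = -147/4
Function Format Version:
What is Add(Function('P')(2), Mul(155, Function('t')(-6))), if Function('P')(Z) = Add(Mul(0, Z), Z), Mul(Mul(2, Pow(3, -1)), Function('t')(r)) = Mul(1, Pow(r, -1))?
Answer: Rational(-147, 4) ≈ -36.750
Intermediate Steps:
Function('t')(r) = Mul(Rational(3, 2), Pow(r, -1)) (Function('t')(r) = Mul(Rational(3, 2), Mul(1, Pow(r, -1))) = Mul(Rational(3, 2), Pow(r, -1)))
Function('P')(Z) = Z (Function('P')(Z) = Add(0, Z) = Z)
Add(Function('P')(2), Mul(155, Function('t')(-6))) = Add(2, Mul(155, Mul(Rational(3, 2), Pow(-6, -1)))) = Add(2, Mul(155, Mul(Rational(3, 2), Rational(-1, 6)))) = Add(2, Mul(155, Rational(-1, 4))) = Add(2, Rational(-155, 4)) = Rational(-147, 4)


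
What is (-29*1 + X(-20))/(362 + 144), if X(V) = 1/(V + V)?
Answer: -1161/20240 ≈ -0.057362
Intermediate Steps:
X(V) = 1/(2*V)
(-29*1 + X(-20))/(362 + 144) = (-29*1 + (½)/(-20))/(362 + 144) = (-29 + (½)*(-1/20))/506 = (-29 - 1/40)*(1/506) = -1161/40*1/506 = -1161/20240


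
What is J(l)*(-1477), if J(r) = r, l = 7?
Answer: -10339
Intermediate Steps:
J(l)*(-1477) = 7*(-1477) = -10339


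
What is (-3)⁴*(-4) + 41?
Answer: -283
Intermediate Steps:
(-3)⁴*(-4) + 41 = 81*(-4) + 41 = -324 + 41 = -283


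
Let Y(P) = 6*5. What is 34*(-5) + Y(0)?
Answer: -140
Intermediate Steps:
Y(P) = 30
34*(-5) + Y(0) = 34*(-5) + 30 = -170 + 30 = -140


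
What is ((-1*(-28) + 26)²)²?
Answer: 8503056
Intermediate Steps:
((-1*(-28) + 26)²)² = ((28 + 26)²)² = (54²)² = 2916² = 8503056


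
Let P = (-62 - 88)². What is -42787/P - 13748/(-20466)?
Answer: -31463819/25582500 ≈ -1.2299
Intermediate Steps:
P = 22500 (P = (-150)² = 22500)
-42787/P - 13748/(-20466) = -42787/22500 - 13748/(-20466) = -42787*1/22500 - 13748*(-1/20466) = -42787/22500 + 6874/10233 = -31463819/25582500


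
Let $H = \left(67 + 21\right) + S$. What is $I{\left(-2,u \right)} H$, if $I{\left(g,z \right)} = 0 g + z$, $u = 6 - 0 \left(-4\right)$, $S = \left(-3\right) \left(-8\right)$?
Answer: $672$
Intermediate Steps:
$S = 24$
$u = 6$ ($u = 6 - 0 = 6 + 0 = 6$)
$H = 112$ ($H = \left(67 + 21\right) + 24 = 88 + 24 = 112$)
$I{\left(g,z \right)} = z$ ($I{\left(g,z \right)} = 0 + z = z$)
$I{\left(-2,u \right)} H = 6 \cdot 112 = 672$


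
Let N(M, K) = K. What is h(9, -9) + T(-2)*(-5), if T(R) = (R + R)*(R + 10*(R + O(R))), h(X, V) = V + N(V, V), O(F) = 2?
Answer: -58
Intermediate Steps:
h(X, V) = 2*V (h(X, V) = V + V = 2*V)
T(R) = 2*R*(20 + 11*R) (T(R) = (R + R)*(R + 10*(R + 2)) = (2*R)*(R + 10*(2 + R)) = (2*R)*(R + (20 + 10*R)) = (2*R)*(20 + 11*R) = 2*R*(20 + 11*R))
h(9, -9) + T(-2)*(-5) = 2*(-9) + (2*(-2)*(20 + 11*(-2)))*(-5) = -18 + (2*(-2)*(20 - 22))*(-5) = -18 + (2*(-2)*(-2))*(-5) = -18 + 8*(-5) = -18 - 40 = -58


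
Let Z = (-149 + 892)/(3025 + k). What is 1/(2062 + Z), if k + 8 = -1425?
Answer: 1592/3283447 ≈ 0.00048486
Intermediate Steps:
k = -1433 (k = -8 - 1425 = -1433)
Z = 743/1592 (Z = (-149 + 892)/(3025 - 1433) = 743/1592 ≈ 0.46671)
1/(2062 + Z) = 1/(2062 + 743/1592) = 1/(3283447/1592) = 1592/3283447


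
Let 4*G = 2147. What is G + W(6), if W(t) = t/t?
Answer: 2151/4 ≈ 537.75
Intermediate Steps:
G = 2147/4 (G = (¼)*2147 = 2147/4 ≈ 536.75)
W(t) = 1
G + W(6) = 2147/4 + 1 = 2151/4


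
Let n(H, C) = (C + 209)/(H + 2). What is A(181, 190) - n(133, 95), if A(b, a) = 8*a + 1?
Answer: 205031/135 ≈ 1518.7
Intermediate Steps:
A(b, a) = 1 + 8*a
n(H, C) = (209 + C)/(2 + H)
A(181, 190) - n(133, 95) = (1 + 8*190) - (209 + 95)/(2 + 133) = (1 + 1520) - 304/135 = 1521 - 304/135 = 205031/135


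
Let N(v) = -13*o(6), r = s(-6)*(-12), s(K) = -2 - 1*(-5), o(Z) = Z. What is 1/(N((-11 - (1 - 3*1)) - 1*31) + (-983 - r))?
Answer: -1/1025 ≈ -0.00097561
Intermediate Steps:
s(K) = 3 (s(K) = -2 + 5 = 3)
r = -36 (r = 3*(-12) = -36)
N(v) = -78 (N(v) = -13*6 = -78)
1/(N((-11 - (1 - 3*1)) - 1*31) + (-983 - r)) = 1/(-78 + (-983 - 1*(-36))) = 1/(-78 + (-983 + 36)) = 1/(-78 - 947) = 1/(-1025) = -1/1025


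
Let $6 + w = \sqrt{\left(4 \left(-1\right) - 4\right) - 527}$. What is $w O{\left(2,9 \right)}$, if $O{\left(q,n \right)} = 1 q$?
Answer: $-12 + 2 i \sqrt{535} \approx -12.0 + 46.26 i$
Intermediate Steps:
$O{\left(q,n \right)} = q$
$w = -6 + i \sqrt{535}$ ($w = -6 + \sqrt{\left(4 \left(-1\right) - 4\right) - 527} = -6 + \sqrt{\left(-4 - 4\right) - 527} = -6 + \sqrt{-8 - 527} = -6 + \sqrt{-535} = -6 + i \sqrt{535} \approx -6.0 + 23.13 i$)
$w O{\left(2,9 \right)} = \left(-6 + i \sqrt{535}\right) 2 = -12 + 2 i \sqrt{535}$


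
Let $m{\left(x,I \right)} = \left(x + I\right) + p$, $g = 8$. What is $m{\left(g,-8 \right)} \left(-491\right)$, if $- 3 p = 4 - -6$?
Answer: $\frac{4910}{3} \approx 1636.7$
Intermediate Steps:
$p = - \frac{10}{3}$ ($p = - \frac{4 - -6}{3} = - \frac{4 + 6}{3} = \left(- \frac{1}{3}\right) 10 = - \frac{10}{3} \approx -3.3333$)
$m{\left(x,I \right)} = - \frac{10}{3} + I + x$ ($m{\left(x,I \right)} = \left(x + I\right) - \frac{10}{3} = \left(I + x\right) - \frac{10}{3} = - \frac{10}{3} + I + x$)
$m{\left(g,-8 \right)} \left(-491\right) = \left(- \frac{10}{3} - 8 + 8\right) \left(-491\right) = \left(- \frac{10}{3}\right) \left(-491\right) = \frac{4910}{3}$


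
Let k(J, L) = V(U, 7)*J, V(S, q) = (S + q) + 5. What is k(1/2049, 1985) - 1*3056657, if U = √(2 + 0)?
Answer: -2087696727/683 + √2/2049 ≈ -3.0567e+6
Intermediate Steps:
U = √2 ≈ 1.4142
V(S, q) = 5 + S + q
k(J, L) = J*(12 + √2) (k(J, L) = (5 + √2 + 7)*J = (12 + √2)*J = J*(12 + √2))
k(1/2049, 1985) - 1*3056657 = (12 + √2)/2049 - 1*3056657 = (12 + √2)/2049 - 3056657 = (4/683 + √2/2049) - 3056657 = -2087696727/683 + √2/2049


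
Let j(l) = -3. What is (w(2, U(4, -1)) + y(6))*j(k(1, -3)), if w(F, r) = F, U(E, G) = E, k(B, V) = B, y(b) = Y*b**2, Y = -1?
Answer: 102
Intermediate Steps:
y(b) = -b**2
(w(2, U(4, -1)) + y(6))*j(k(1, -3)) = (2 - 1*6**2)*(-3) = (2 - 1*36)*(-3) = (2 - 36)*(-3) = -34*(-3) = 102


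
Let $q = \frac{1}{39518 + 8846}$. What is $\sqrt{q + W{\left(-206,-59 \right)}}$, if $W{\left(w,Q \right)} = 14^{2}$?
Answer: $\frac{\sqrt{114614760395}}{24182} \approx 14.0$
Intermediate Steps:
$W{\left(w,Q \right)} = 196$
$q = \frac{1}{48364} \approx 2.0677 \cdot 10^{-5}$
$\sqrt{q + W{\left(-206,-59 \right)}} = \sqrt{\frac{1}{48364} + 196} = \sqrt{\frac{9479345}{48364}} = \frac{\sqrt{114614760395}}{24182}$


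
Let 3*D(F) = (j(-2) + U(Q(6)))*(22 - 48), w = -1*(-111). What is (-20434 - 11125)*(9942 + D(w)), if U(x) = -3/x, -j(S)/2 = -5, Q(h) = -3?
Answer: -932252860/3 ≈ -3.1075e+8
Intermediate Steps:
j(S) = 10 (j(S) = -2*(-5) = 10)
w = 111
D(F) = -286/3 (D(F) = ((10 - 3/(-3))*(22 - 48))/3 = ((10 - 3*(-⅓))*(-26))/3 = ((10 + 1)*(-26))/3 = (11*(-26))/3 = (⅓)*(-286) = -286/3)
(-20434 - 11125)*(9942 + D(w)) = (-20434 - 11125)*(9942 - 286/3) = -31559*29540/3 = -932252860/3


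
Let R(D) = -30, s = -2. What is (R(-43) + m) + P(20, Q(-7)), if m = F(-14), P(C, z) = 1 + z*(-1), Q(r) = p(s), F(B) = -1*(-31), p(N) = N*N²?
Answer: 10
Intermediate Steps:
p(N) = N³
F(B) = 31
Q(r) = -8 (Q(r) = (-2)³ = -8)
P(C, z) = 1 - z
m = 31
(R(-43) + m) + P(20, Q(-7)) = (-30 + 31) + (1 - 1*(-8)) = 1 + (1 + 8) = 1 + 9 = 10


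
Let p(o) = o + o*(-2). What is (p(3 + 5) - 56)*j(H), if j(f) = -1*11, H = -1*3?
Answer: 704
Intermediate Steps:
H = -3
j(f) = -11
p(o) = -o (p(o) = o - 2*o = -o)
(p(3 + 5) - 56)*j(H) = (-(3 + 5) - 56)*(-11) = (-1*8 - 56)*(-11) = (-8 - 56)*(-11) = -64*(-11) = 704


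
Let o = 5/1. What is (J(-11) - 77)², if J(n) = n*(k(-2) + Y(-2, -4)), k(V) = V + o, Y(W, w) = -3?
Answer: 5929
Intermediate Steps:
o = 5 (o = 5*1 = 5)
k(V) = 5 + V (k(V) = V + 5 = 5 + V)
J(n) = 0 (J(n) = n*((5 - 2) - 3) = n*(3 - 3) = n*0 = 0)
(J(-11) - 77)² = (0 - 77)² = (-77)² = 5929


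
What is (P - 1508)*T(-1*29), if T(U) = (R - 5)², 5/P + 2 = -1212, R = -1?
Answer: -32952906/607 ≈ -54288.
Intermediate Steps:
P = -5/1214 (P = 5/(-2 - 1212) = 5/(-1214) = 5*(-1/1214) = -5/1214 ≈ -0.0041186)
T(U) = 36 (T(U) = (-1 - 5)² = (-6)² = 36)
(P - 1508)*T(-1*29) = (-5/1214 - 1508)*36 = -1830717/1214*36 = -32952906/607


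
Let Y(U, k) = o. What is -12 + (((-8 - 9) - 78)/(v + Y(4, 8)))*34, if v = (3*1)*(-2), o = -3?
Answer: 3122/9 ≈ 346.89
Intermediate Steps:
v = -6 (v = 3*(-2) = -6)
Y(U, k) = -3
-12 + (((-8 - 9) - 78)/(v + Y(4, 8)))*34 = -12 + (((-8 - 9) - 78)/(-6 - 3))*34 = -12 + ((-17 - 78)/(-9))*34 = -12 - 95*(-1/9)*34 = -12 + (95/9)*34 = -12 + 3230/9 = 3122/9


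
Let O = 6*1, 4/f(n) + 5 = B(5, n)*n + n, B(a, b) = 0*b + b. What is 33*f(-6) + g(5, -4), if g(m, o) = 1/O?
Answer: 817/150 ≈ 5.4467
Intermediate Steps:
B(a, b) = b (B(a, b) = 0 + b = b)
f(n) = 4/(-5 + n + n²) (f(n) = 4/(-5 + (n*n + n)) = 4/(-5 + (n² + n)) = 4/(-5 + (n + n²)) = 4/(-5 + n + n²))
O = 6
g(m, o) = ⅙ (g(m, o) = 1/6 = ⅙)
33*f(-6) + g(5, -4) = 33*(4/(-5 - 6 + (-6)²)) + ⅙ = 33*(4/(-5 - 6 + 36)) + ⅙ = 33*(4/25) + ⅙ = 132/25 + ⅙ = 817/150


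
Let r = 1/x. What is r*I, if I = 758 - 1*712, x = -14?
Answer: -23/7 ≈ -3.2857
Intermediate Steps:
I = 46 (I = 758 - 712 = 46)
r = -1/14 (r = 1/(-14) = -1/14 ≈ -0.071429)
r*I = -1/14*46 = -23/7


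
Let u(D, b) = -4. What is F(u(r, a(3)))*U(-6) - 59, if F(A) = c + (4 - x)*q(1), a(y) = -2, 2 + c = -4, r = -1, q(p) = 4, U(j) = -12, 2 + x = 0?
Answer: -275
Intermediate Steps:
x = -2 (x = -2 + 0 = -2)
c = -6 (c = -2 - 4 = -6)
F(A) = 18 (F(A) = -6 + (4 - 1*(-2))*4 = -6 + (4 + 2)*4 = -6 + 6*4 = -6 + 24 = 18)
F(u(r, a(3)))*U(-6) - 59 = 18*(-12) - 59 = -216 - 59 = -275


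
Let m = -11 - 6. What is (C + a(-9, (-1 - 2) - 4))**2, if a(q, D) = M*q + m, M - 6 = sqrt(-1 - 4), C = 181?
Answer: 11695 - 1980*I*sqrt(5) ≈ 11695.0 - 4427.4*I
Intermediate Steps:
m = -17
M = 6 + I*sqrt(5) (M = 6 + sqrt(-1 - 4) = 6 + sqrt(-5) = 6 + I*sqrt(5) ≈ 6.0 + 2.2361*I)
a(q, D) = -17 + q*(6 + I*sqrt(5)) (a(q, D) = (6 + I*sqrt(5))*q - 17 = q*(6 + I*sqrt(5)) - 17 = -17 + q*(6 + I*sqrt(5)))
(C + a(-9, (-1 - 2) - 4))**2 = (181 + (-17 - 9*(6 + I*sqrt(5))))**2 = (181 + (-17 + (-54 - 9*I*sqrt(5))))**2 = (181 + (-71 - 9*I*sqrt(5)))**2 = (110 - 9*I*sqrt(5))**2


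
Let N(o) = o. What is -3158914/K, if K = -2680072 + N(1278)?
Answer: 1579457/1339397 ≈ 1.1792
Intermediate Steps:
K = -2678794 (K = -2680072 + 1278 = -2678794)
-3158914/K = -3158914/(-2678794) = -3158914*(-1/2678794) = 1579457/1339397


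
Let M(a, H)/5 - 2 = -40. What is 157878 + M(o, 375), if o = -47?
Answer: 157688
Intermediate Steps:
M(a, H) = -190 (M(a, H) = 10 + 5*(-40) = 10 - 200 = -190)
157878 + M(o, 375) = 157878 - 190 = 157688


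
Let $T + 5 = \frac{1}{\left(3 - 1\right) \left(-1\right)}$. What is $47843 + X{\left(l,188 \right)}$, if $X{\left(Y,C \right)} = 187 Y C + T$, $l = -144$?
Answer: $- \frac{10029253}{2} \approx -5.0146 \cdot 10^{6}$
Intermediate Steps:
$T = - \frac{11}{2}$ ($T = -5 + \frac{1}{\left(3 - 1\right) \left(-1\right)} = -5 + \frac{1}{2 \left(-1\right)} = -5 + \frac{1}{-2} = -5 - \frac{1}{2} = - \frac{11}{2} \approx -5.5$)
$X{\left(Y,C \right)} = - \frac{11}{2} + 187 C Y$ ($X{\left(Y,C \right)} = 187 Y C - \frac{11}{2} = 187 C Y - \frac{11}{2} = - \frac{11}{2} + 187 C Y$)
$47843 + X{\left(l,188 \right)} = 47843 + \left(- \frac{11}{2} + 187 \cdot 188 \left(-144\right)\right) = 47843 - \frac{10124939}{2} = - \frac{10029253}{2}$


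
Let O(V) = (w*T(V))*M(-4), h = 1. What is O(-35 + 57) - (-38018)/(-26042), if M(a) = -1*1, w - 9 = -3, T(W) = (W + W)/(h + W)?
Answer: -3874751/299483 ≈ -12.938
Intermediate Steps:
T(W) = 2*W/(1 + W) (T(W) = (W + W)/(1 + W) = (2*W)/(1 + W) = 2*W/(1 + W))
w = 6 (w = 9 - 3 = 6)
M(a) = -1
O(V) = -12*V/(1 + V) (O(V) = (6*(2*V/(1 + V)))*(-1) = (12*V/(1 + V))*(-1) = -12*V/(1 + V))
O(-35 + 57) - (-38018)/(-26042) = -12*(-35 + 57)/(1 + (-35 + 57)) - (-38018)/(-26042) = -12*22/(1 + 22) - (-38018)*(-1)/26042 = -12*22/23 - 1*19009/13021 = -12*22*1/23 - 19009/13021 = -264/23 - 19009/13021 = -3874751/299483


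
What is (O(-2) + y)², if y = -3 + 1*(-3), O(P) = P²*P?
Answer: 196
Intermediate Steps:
O(P) = P³
y = -6 (y = -3 - 3 = -6)
(O(-2) + y)² = ((-2)³ - 6)² = (-8 - 6)² = (-14)² = 196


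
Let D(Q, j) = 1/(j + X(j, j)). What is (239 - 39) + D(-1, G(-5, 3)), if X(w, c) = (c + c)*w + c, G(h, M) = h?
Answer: 8001/40 ≈ 200.02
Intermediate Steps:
X(w, c) = c + 2*c*w (X(w, c) = (2*c)*w + c = 2*c*w + c = c + 2*c*w)
D(Q, j) = 1/(j + j*(1 + 2*j))
(239 - 39) + D(-1, G(-5, 3)) = (239 - 39) + (1/2)/(-5*(1 - 5)) = 200 + (1/2)*(-1/5)/(-4) = 200 + (1/2)*(-1/5)*(-1/4) = 200 + 1/40 = 8001/40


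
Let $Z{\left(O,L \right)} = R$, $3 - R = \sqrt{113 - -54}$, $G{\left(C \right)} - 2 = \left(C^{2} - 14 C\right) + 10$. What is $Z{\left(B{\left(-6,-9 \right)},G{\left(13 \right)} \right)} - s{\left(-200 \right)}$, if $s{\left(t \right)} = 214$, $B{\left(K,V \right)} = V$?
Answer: $-211 - \sqrt{167} \approx -223.92$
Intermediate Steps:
$G{\left(C \right)} = 12 + C^{2} - 14 C$ ($G{\left(C \right)} = 2 + \left(\left(C^{2} - 14 C\right) + 10\right) = 2 + \left(10 + C^{2} - 14 C\right) = 12 + C^{2} - 14 C$)
$R = 3 - \sqrt{167}$ ($R = 3 - \sqrt{113 - -54} = 3 - \sqrt{113 + \left(-2 + 56\right)} = 3 - \sqrt{113 + 54} = 3 - \sqrt{167} \approx -9.9229$)
$Z{\left(O,L \right)} = 3 - \sqrt{167}$
$Z{\left(B{\left(-6,-9 \right)},G{\left(13 \right)} \right)} - s{\left(-200 \right)} = \left(3 - \sqrt{167}\right) - 214 = -211 - \sqrt{167}$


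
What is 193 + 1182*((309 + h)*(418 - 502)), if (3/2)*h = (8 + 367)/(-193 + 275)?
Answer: -1270282759/41 ≈ -3.0982e+7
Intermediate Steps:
h = 125/41 (h = 2*((8 + 367)/(-193 + 275))/3 = 2*(375/82)/3 = 2*(375*(1/82))/3 = (⅔)*(375/82) = 125/41 ≈ 3.0488)
193 + 1182*((309 + h)*(418 - 502)) = 193 + 1182*((309 + 125/41)*(418 - 502)) = 193 + 1182*((12794/41)*(-84)) = 193 + 1182*(-1074696/41) = 193 - 1270290672/41 = -1270282759/41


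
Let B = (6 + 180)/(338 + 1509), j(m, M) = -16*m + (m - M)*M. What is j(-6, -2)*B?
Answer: 19344/1847 ≈ 10.473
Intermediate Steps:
j(m, M) = -16*m + M*(m - M)
B = 186/1847 ≈ 0.10070
j(-6, -2)*B = (-1*(-2)**2 - 16*(-6) - 2*(-6))*(186/1847) = (-1*4 + 96 + 12)*(186/1847) = (-4 + 96 + 12)*(186/1847) = 104*(186/1847) = 19344/1847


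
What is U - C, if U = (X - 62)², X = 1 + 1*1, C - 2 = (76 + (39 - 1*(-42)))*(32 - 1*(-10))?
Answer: -2996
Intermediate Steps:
C = 6596 (C = 2 + (76 + (39 - 1*(-42)))*(32 - 1*(-10)) = 2 + (76 + (39 + 42))*(32 + 10) = 2 + (76 + 81)*42 = 2 + 157*42 = 2 + 6594 = 6596)
X = 2 (X = 1 + 1 = 2)
U = 3600 (U = (2 - 62)² = (-60)² = 3600)
U - C = 3600 - 1*6596 = 3600 - 6596 = -2996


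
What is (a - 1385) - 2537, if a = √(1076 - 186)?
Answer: -3922 + √890 ≈ -3892.2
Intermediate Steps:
a = √890 ≈ 29.833
(a - 1385) - 2537 = (√890 - 1385) - 2537 = (-1385 + √890) - 2537 = -3922 + √890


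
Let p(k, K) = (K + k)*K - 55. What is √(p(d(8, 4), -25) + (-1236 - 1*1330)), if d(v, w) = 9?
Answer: I*√2221 ≈ 47.128*I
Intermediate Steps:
p(k, K) = -55 + K*(K + k) (p(k, K) = K*(K + k) - 55 = -55 + K*(K + k))
√(p(d(8, 4), -25) + (-1236 - 1*1330)) = √((-55 + (-25)² - 25*9) + (-1236 - 1*1330)) = √((-55 + 625 - 225) + (-1236 - 1330)) = √(345 - 2566) = √(-2221) = I*√2221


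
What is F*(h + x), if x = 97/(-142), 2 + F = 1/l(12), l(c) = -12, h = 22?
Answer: -25225/568 ≈ -44.410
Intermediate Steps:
F = -25/12 (F = -2 + 1/(-12) = -2 - 1/12 = -25/12 ≈ -2.0833)
x = -97/142 (x = 97*(-1/142) = -97/142 ≈ -0.68310)
F*(h + x) = -25*(22 - 97/142)/12 = -25/12*3027/142 = -25225/568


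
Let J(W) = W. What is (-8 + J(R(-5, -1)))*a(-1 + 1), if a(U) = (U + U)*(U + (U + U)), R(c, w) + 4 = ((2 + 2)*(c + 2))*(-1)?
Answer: 0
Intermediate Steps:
R(c, w) = -12 - 4*c (R(c, w) = -4 + ((2 + 2)*(c + 2))*(-1) = -4 + (4*(2 + c))*(-1) = -4 + (8 + 4*c)*(-1) = -4 + (-8 - 4*c) = -12 - 4*c)
a(U) = 6*U² (a(U) = (2*U)*(U + 2*U) = (2*U)*(3*U) = 6*U²)
(-8 + J(R(-5, -1)))*a(-1 + 1) = (-8 + (-12 - 4*(-5)))*(6*(-1 + 1)²) = (-8 + (-12 + 20))*(6*0²) = (-8 + 8)*(6*0) = 0*0 = 0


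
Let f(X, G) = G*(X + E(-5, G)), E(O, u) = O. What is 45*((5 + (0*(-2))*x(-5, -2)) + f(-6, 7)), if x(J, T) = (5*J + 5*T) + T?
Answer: -3240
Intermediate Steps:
f(X, G) = G*(-5 + X) (f(X, G) = G*(X - 5) = G*(-5 + X))
x(J, T) = 5*J + 6*T
45*((5 + (0*(-2))*x(-5, -2)) + f(-6, 7)) = 45*((5 + (0*(-2))*(5*(-5) + 6*(-2))) + 7*(-5 - 6)) = 45*((5 + 0*(-25 - 12)) + 7*(-11)) = 45*((5 + 0*(-37)) - 77) = 45*((5 + 0) - 77) = 45*(5 - 77) = 45*(-72) = -3240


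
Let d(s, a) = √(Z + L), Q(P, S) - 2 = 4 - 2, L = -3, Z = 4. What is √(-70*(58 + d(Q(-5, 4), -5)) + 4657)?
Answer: √527 ≈ 22.956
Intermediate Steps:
Q(P, S) = 4 (Q(P, S) = 2 + (4 - 2) = 2 + 2 = 4)
d(s, a) = 1 (d(s, a) = √(4 - 3) = √1 = 1)
√(-70*(58 + d(Q(-5, 4), -5)) + 4657) = √(-70*(58 + 1) + 4657) = √(-70*59 + 4657) = √(-4130 + 4657) = √527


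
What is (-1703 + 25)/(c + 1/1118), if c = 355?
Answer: -1876004/396891 ≈ -4.7267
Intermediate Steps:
(-1703 + 25)/(c + 1/1118) = (-1703 + 25)/(355 + 1/1118) = -1678/(355 + 1/1118) = -1678/396891/1118 = -1678*1118/396891 = -1876004/396891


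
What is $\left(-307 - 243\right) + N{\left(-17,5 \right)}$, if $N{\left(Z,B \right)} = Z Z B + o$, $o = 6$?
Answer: $901$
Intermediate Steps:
$N{\left(Z,B \right)} = 6 + B Z^{2}$ ($N{\left(Z,B \right)} = Z Z B + 6 = Z^{2} B + 6 = B Z^{2} + 6 = 6 + B Z^{2}$)
$\left(-307 - 243\right) + N{\left(-17,5 \right)} = \left(-307 - 243\right) + \left(6 + 5 \left(-17\right)^{2}\right) = -550 + \left(6 + 5 \cdot 289\right) = -550 + \left(6 + 1445\right) = -550 + 1451 = 901$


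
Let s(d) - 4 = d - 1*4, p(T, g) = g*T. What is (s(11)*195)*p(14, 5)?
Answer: 150150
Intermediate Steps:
p(T, g) = T*g
s(d) = d (s(d) = 4 + (d - 1*4) = 4 + (d - 4) = 4 + (-4 + d) = d)
(s(11)*195)*p(14, 5) = (11*195)*(14*5) = 2145*70 = 150150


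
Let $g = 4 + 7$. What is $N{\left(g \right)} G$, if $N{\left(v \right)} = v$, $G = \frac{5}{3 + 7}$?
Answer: $\frac{11}{2} \approx 5.5$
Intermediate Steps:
$G = \frac{1}{2}$ ($G = \frac{5}{10} = 5 \cdot \frac{1}{10} = \frac{1}{2} \approx 0.5$)
$g = 11$
$N{\left(g \right)} G = 11 \cdot \frac{1}{2} = \frac{11}{2}$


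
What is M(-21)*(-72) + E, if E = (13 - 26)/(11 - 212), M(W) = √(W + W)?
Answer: 13/201 - 72*I*√42 ≈ 0.064677 - 466.61*I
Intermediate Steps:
M(W) = √2*√W (M(W) = √(2*W) = √2*√W)
E = 13/201 (E = -13/(-201) = -13*(-1/201) = 13/201 ≈ 0.064677)
M(-21)*(-72) + E = (√2*√(-21))*(-72) + 13/201 = (√2*(I*√21))*(-72) + 13/201 = (I*√42)*(-72) + 13/201 = -72*I*√42 + 13/201 = 13/201 - 72*I*√42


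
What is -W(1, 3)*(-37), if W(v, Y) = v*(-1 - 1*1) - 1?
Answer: -111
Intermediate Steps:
W(v, Y) = -1 - 2*v (W(v, Y) = v*(-1 - 1) - 1 = v*(-2) - 1 = -2*v - 1 = -1 - 2*v)
-W(1, 3)*(-37) = -(-1 - 2*1)*(-37) = -(-1 - 2)*(-37) = -1*(-3)*(-37) = 3*(-37) = -111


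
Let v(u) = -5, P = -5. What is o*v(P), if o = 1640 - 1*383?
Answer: -6285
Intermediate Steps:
o = 1257 (o = 1640 - 383 = 1257)
o*v(P) = 1257*(-5) = -6285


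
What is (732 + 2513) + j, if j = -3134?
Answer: 111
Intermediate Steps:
(732 + 2513) + j = (732 + 2513) - 3134 = 3245 - 3134 = 111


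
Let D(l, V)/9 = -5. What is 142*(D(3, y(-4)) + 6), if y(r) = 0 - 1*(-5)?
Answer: -5538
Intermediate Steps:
y(r) = 5 (y(r) = 0 + 5 = 5)
D(l, V) = -45 (D(l, V) = 9*(-5) = -45)
142*(D(3, y(-4)) + 6) = 142*(-45 + 6) = 142*(-39) = -5538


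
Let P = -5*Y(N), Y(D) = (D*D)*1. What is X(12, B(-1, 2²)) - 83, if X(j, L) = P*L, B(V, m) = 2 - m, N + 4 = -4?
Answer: 557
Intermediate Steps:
N = -8 (N = -4 - 4 = -8)
Y(D) = D² (Y(D) = D²*1 = D²)
P = -320 (P = -5*(-8)² = -5*64 = -320)
X(j, L) = -320*L
X(12, B(-1, 2²)) - 83 = -320*(2 - 1*2²) - 83 = -320*(2 - 1*4) - 83 = -320*(2 - 4) - 83 = -320*(-2) - 83 = 640 - 83 = 557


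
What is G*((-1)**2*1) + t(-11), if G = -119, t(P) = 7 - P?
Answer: -101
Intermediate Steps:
G*((-1)**2*1) + t(-11) = -119*(-1)**2 + (7 - 1*(-11)) = -119 + (7 + 11) = -119*1 + 18 = -119 + 18 = -101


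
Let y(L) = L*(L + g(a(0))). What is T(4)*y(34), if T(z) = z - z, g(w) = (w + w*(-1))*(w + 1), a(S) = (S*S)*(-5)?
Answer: 0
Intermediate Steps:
a(S) = -5*S² (a(S) = S²*(-5) = -5*S²)
g(w) = 0 (g(w) = (w - w)*(1 + w) = 0*(1 + w) = 0)
T(z) = 0
y(L) = L² (y(L) = L*(L + 0) = L*L = L²)
T(4)*y(34) = 0*34² = 0*1156 = 0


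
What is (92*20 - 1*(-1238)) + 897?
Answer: 3975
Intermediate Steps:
(92*20 - 1*(-1238)) + 897 = (1840 + 1238) + 897 = 3078 + 897 = 3975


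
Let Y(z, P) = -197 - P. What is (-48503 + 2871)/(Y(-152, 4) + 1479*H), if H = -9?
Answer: 5704/1689 ≈ 3.3771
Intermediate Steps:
(-48503 + 2871)/(Y(-152, 4) + 1479*H) = (-48503 + 2871)/((-197 - 1*4) + 1479*(-9)) = -45632/((-197 - 4) - 13311) = -45632/(-201 - 13311) = -45632/(-13512) = -45632*(-1/13512) = 5704/1689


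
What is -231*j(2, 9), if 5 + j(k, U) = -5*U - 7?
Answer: 13167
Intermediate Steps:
j(k, U) = -12 - 5*U (j(k, U) = -5 + (-5*U - 7) = -5 + (-7 - 5*U) = -12 - 5*U)
-231*j(2, 9) = -231*(-12 - 5*9) = -231*(-12 - 45) = -231*(-57) = 13167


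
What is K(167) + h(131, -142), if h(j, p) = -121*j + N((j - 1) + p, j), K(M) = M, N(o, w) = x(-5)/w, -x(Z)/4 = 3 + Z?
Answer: -2054596/131 ≈ -15684.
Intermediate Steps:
x(Z) = -12 - 4*Z (x(Z) = -4*(3 + Z) = -12 - 4*Z)
N(o, w) = 8/w (N(o, w) = (-12 - 4*(-5))/w = (-12 + 20)/w = 8/w)
h(j, p) = -121*j + 8/j
K(167) + h(131, -142) = 167 + (-121*131 + 8/131) = 167 + (-15851 + 8*(1/131)) = 167 + (-15851 + 8/131) = 167 - 2076473/131 = -2054596/131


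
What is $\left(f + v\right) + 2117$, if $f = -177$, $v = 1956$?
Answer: $3896$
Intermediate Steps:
$\left(f + v\right) + 2117 = \left(-177 + 1956\right) + 2117 = 1779 + 2117 = 3896$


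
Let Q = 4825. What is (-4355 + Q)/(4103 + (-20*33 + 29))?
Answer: 235/1736 ≈ 0.13537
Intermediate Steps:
(-4355 + Q)/(4103 + (-20*33 + 29)) = (-4355 + 4825)/(4103 + (-20*33 + 29)) = 470/(4103 + (-660 + 29)) = 470/(4103 - 631) = 470/3472 = 470*(1/3472) = 235/1736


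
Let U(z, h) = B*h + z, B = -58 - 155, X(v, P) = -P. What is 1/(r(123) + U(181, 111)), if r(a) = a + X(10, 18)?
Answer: -1/23357 ≈ -4.2814e-5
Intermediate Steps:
B = -213
U(z, h) = z - 213*h (U(z, h) = -213*h + z = z - 213*h)
r(a) = -18 + a (r(a) = a - 1*18 = a - 18 = -18 + a)
1/(r(123) + U(181, 111)) = 1/((-18 + 123) + (181 - 213*111)) = 1/(105 + (181 - 23643)) = 1/(105 - 23462) = 1/(-23357) = -1/23357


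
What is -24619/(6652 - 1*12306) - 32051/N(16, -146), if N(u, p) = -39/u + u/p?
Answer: 211733942997/16820650 ≈ 12588.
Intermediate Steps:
-24619/(6652 - 1*12306) - 32051/N(16, -146) = -24619/(6652 - 1*12306) - 32051/(-39/16 + 16/(-146)) = -24619/(6652 - 12306) - 32051/(-39*1/16 + 16*(-1/146)) = -24619/(-5654) - 32051/(-39/16 - 8/73) = -24619*(-1/5654) - 32051/(-2975/1168) = 24619/5654 - 32051*(-1168/2975) = 24619/5654 + 37435568/2975 = 211733942997/16820650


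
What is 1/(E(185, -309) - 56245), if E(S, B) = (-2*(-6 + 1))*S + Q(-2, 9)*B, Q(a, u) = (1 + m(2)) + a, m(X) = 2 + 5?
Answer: -1/56249 ≈ -1.7778e-5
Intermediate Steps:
m(X) = 7
Q(a, u) = 8 + a (Q(a, u) = (1 + 7) + a = 8 + a)
E(S, B) = 6*B + 10*S (E(S, B) = (-2*(-6 + 1))*S + (8 - 2)*B = (-2*(-5))*S + 6*B = 10*S + 6*B = 6*B + 10*S)
1/(E(185, -309) - 56245) = 1/((6*(-309) + 10*185) - 56245) = 1/((-1854 + 1850) - 56245) = 1/(-4 - 56245) = 1/(-56249) = -1/56249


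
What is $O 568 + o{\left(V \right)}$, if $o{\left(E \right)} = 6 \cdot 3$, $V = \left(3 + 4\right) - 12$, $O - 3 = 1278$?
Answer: $727626$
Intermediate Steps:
$O = 1281$ ($O = 3 + 1278 = 1281$)
$V = -5$ ($V = 7 - 12 = -5$)
$o{\left(E \right)} = 18$
$O 568 + o{\left(V \right)} = 1281 \cdot 568 + 18 = 727608 + 18 = 727626$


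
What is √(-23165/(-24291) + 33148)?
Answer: √2173292107867/8097 ≈ 182.07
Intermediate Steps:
√(-23165/(-24291) + 33148) = √(-23165*(-1/24291) + 33148) = √(23165/24291 + 33148) = √(805221233/24291) = √2173292107867/8097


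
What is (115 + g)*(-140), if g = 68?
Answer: -25620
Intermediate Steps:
(115 + g)*(-140) = (115 + 68)*(-140) = 183*(-140) = -25620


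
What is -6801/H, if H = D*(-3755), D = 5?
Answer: 6801/18775 ≈ 0.36224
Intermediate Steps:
H = -18775 (H = 5*(-3755) = -18775)
-6801/H = -6801/(-18775) = -6801*(-1/18775) = 6801/18775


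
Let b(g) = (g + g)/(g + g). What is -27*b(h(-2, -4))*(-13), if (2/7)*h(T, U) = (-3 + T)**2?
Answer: 351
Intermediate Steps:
h(T, U) = 7*(-3 + T)**2/2
b(g) = 1 (b(g) = (2*g)/((2*g)) = (2*g)*(1/(2*g)) = 1)
-27*b(h(-2, -4))*(-13) = -27*1*(-13) = -27*(-13) = 351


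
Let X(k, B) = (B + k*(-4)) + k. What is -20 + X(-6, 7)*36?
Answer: 880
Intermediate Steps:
X(k, B) = B - 3*k (X(k, B) = (B - 4*k) + k = B - 3*k)
-20 + X(-6, 7)*36 = -20 + (7 - 3*(-6))*36 = -20 + (7 + 18)*36 = -20 + 25*36 = -20 + 900 = 880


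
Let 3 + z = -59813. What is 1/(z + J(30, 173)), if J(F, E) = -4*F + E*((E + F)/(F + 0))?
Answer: -30/1762961 ≈ -1.7017e-5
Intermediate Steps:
z = -59816 (z = -3 - 59813 = -59816)
J(F, E) = -4*F + E*(E + F)/F (J(F, E) = -4*F + E*((E + F)/F) = -4*F + E*(E + F)/F)
1/(z + J(30, 173)) = 1/(-59816 + (173 - 4*30 + 173²/30)) = 1/(-59816 + (173 - 120 + 29929*(1/30))) = 1/(-59816 + (173 - 120 + 29929/30)) = 1/(-59816 + 31519/30) = 1/(-1762961/30) = -30/1762961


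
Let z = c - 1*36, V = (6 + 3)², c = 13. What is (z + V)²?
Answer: 3364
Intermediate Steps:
V = 81 (V = 9² = 81)
z = -23 (z = 13 - 1*36 = 13 - 36 = -23)
(z + V)² = (-23 + 81)² = 58² = 3364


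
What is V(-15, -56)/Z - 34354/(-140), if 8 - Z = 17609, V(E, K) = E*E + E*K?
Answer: 100752609/410690 ≈ 245.33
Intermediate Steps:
V(E, K) = E² + E*K
Z = -17601 (Z = 8 - 1*17609 = 8 - 17609 = -17601)
V(-15, -56)/Z - 34354/(-140) = -15*(-15 - 56)/(-17601) - 34354/(-140) = -15*(-71)*(-1/17601) - 34354*(-1/140) = 1065*(-1/17601) + 17177/70 = -355/5867 + 17177/70 = 100752609/410690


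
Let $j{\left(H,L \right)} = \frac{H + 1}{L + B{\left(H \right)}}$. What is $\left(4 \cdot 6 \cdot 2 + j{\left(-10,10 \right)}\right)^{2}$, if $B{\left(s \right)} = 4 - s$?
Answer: $\frac{145161}{64} \approx 2268.1$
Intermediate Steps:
$j{\left(H,L \right)} = \frac{1 + H}{4 + L - H}$ ($j{\left(H,L \right)} = \frac{H + 1}{L - \left(-4 + H\right)} = \frac{1 + H}{4 + L - H}$)
$\left(4 \cdot 6 \cdot 2 + j{\left(-10,10 \right)}\right)^{2} = \left(4 \cdot 6 \cdot 2 + \frac{1 - 10}{4 + 10 - -10}\right)^{2} = \left(24 \cdot 2 + \frac{1}{4 + 10 + 10} \left(-9\right)\right)^{2} = \left(48 + \frac{1}{24} \left(-9\right)\right)^{2} = \left(48 - \frac{3}{8}\right)^{2} = \left(\frac{381}{8}\right)^{2} = \frac{145161}{64}$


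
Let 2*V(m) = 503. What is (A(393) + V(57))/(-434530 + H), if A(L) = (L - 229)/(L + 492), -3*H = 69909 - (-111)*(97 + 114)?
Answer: -445483/824182800 ≈ -0.00054051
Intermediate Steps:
H = -31110 (H = -(69909 - (-111)*(97 + 114))/3 = -(69909 - (-111)*211)/3 = -(69909 - 1*(-23421))/3 = -(69909 + 23421)/3 = -1/3*93330 = -31110)
A(L) = (-229 + L)/(492 + L)
V(m) = 503/2 (V(m) = (1/2)*503 = 503/2)
(A(393) + V(57))/(-434530 + H) = ((-229 + 393)/(492 + 393) + 503/2)/(-434530 - 31110) = (164/885 + 503/2)/(-465640) = ((1/885)*164 + 503/2)*(-1/465640) = (164/885 + 503/2)*(-1/465640) = (445483/1770)*(-1/465640) = -445483/824182800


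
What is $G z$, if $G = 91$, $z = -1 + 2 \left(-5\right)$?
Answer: $-1001$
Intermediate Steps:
$z = -11$ ($z = -1 - 10 = -11$)
$G z = 91 \left(-11\right) = -1001$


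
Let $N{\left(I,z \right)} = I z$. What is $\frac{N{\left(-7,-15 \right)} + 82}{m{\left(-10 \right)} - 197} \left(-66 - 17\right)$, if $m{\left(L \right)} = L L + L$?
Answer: $\frac{15521}{107} \approx 145.06$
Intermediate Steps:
$m{\left(L \right)} = L + L^{2}$ ($m{\left(L \right)} = L^{2} + L = L + L^{2}$)
$\frac{N{\left(-7,-15 \right)} + 82}{m{\left(-10 \right)} - 197} \left(-66 - 17\right) = \frac{\left(-7\right) \left(-15\right) + 82}{- 10 \left(1 - 10\right) - 197} \left(-66 - 17\right) = \frac{105 + 82}{\left(-10\right) \left(-9\right) - 197} \left(-83\right) = \frac{187}{90 - 197} \left(-83\right) = \frac{187}{-107} \left(-83\right) = 187 \left(- \frac{1}{107}\right) \left(-83\right) = \left(- \frac{187}{107}\right) \left(-83\right) = \frac{15521}{107}$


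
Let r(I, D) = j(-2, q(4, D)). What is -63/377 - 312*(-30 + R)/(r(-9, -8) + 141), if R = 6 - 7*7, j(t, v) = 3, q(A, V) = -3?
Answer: 357395/2262 ≈ 158.00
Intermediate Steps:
R = -43 (R = 6 - 49 = -43)
r(I, D) = 3
-63/377 - 312*(-30 + R)/(r(-9, -8) + 141) = -63/377 - 312*(-30 - 43)/(3 + 141) = -63*1/377 - 312/(144/(-73)) = -63/377 - 312/(144*(-1/73)) = -63/377 - 312/(-144/73) = -63/377 - 312*(-73/144) = -63/377 + 949/6 = 357395/2262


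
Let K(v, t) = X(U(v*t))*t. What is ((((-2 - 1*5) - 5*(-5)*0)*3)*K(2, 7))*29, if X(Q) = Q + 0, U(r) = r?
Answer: -59682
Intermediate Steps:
X(Q) = Q
K(v, t) = v*t² (K(v, t) = (v*t)*t = (t*v)*t = v*t²)
((((-2 - 1*5) - 5*(-5)*0)*3)*K(2, 7))*29 = ((((-2 - 1*5) - 5*(-5)*0)*3)*(2*7²))*29 = ((((-2 - 5) + 25*0)*3)*(2*49))*29 = (((-7 + 0)*3)*98)*29 = (-7*3*98)*29 = -21*98*29 = -2058*29 = -59682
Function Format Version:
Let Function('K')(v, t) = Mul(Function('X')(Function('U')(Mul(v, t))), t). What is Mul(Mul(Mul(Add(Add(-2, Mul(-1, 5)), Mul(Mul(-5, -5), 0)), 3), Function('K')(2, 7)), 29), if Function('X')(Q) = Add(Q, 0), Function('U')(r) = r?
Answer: -59682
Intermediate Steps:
Function('X')(Q) = Q
Function('K')(v, t) = Mul(v, Pow(t, 2)) (Function('K')(v, t) = Mul(Mul(v, t), t) = Mul(Mul(t, v), t) = Mul(v, Pow(t, 2)))
Mul(Mul(Mul(Add(Add(-2, Mul(-1, 5)), Mul(Mul(-5, -5), 0)), 3), Function('K')(2, 7)), 29) = Mul(Mul(Mul(Add(Add(-2, Mul(-1, 5)), Mul(Mul(-5, -5), 0)), 3), Mul(2, Pow(7, 2))), 29) = Mul(Mul(Mul(Add(Add(-2, -5), Mul(25, 0)), 3), Mul(2, 49)), 29) = Mul(Mul(Mul(Add(-7, 0), 3), 98), 29) = Mul(Mul(Mul(-7, 3), 98), 29) = Mul(Mul(-21, 98), 29) = Mul(-2058, 29) = -59682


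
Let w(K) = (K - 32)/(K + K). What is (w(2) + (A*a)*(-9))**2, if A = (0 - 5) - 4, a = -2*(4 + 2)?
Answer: 3837681/4 ≈ 9.5942e+5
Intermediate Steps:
a = -12 (a = -2*6 = -12)
w(K) = (-32 + K)/(2*K) (w(K) = (-32 + K)/((2*K)) = (-32 + K)*(1/(2*K)) = (-32 + K)/(2*K))
A = -9 (A = -5 - 4 = -9)
(w(2) + (A*a)*(-9))**2 = ((1/2)*(-32 + 2)/2 - 9*(-12)*(-9))**2 = ((1/2)*(1/2)*(-30) + 108*(-9))**2 = (-15/2 - 972)**2 = (-1959/2)**2 = 3837681/4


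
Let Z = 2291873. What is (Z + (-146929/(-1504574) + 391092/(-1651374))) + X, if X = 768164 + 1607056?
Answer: 1932654342771423751/414102397446 ≈ 4.6671e+6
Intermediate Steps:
X = 2375220
(Z + (-146929/(-1504574) + 391092/(-1651374))) + X = (2291873 + (-146929/(-1504574) + 391092/(-1651374))) + 2375220 = (2291873 + (-146929*(-1/1504574) + 391092*(-1/1651374))) + 2375220 = (2291873 + (146929/1504574 - 65182/275229)) + 2375220 = (2291873 - 57632020727/414102397446) + 2375220 = 949070046309735631/414102397446 + 2375220 = 1932654342771423751/414102397446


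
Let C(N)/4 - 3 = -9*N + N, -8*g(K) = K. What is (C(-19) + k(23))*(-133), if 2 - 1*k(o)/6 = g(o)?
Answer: -345401/4 ≈ -86350.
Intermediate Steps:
g(K) = -K/8
k(o) = 12 + 3*o/4 (k(o) = 12 - (-3)*o/4 = 12 + 3*o/4)
C(N) = 12 - 32*N (C(N) = 12 + 4*(-9*N + N) = 12 + 4*(-8*N) = 12 - 32*N)
(C(-19) + k(23))*(-133) = ((12 - 32*(-19)) + (12 + (¾)*23))*(-133) = ((12 + 608) + (12 + 69/4))*(-133) = (620 + 117/4)*(-133) = (2597/4)*(-133) = -345401/4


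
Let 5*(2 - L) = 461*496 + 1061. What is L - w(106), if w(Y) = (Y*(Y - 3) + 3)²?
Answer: -596570912/5 ≈ -1.1931e+8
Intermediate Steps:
w(Y) = (3 + Y*(-3 + Y))² (w(Y) = (Y*(-3 + Y) + 3)² = (3 + Y*(-3 + Y))²)
L = -229707/5 (L = 2 - (461*496 + 1061)/5 = 2 - (228656 + 1061)/5 = 2 - ⅕*229717 = 2 - 229717/5 = -229707/5 ≈ -45941.)
L - w(106) = -229707/5 - (3 + 106² - 3*106)² = -229707/5 - (3 + 11236 - 318)² = -229707/5 - 1*10921² = -229707/5 - 1*119268241 = -229707/5 - 119268241 = -596570912/5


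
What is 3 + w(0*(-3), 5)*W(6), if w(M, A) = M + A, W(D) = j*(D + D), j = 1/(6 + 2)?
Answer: 21/2 ≈ 10.500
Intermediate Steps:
j = 1/8 ≈ 0.12500
W(D) = D/4 (W(D) = (D + D)/8 = (2*D)/8 = D/4)
w(M, A) = A + M
3 + w(0*(-3), 5)*W(6) = 3 + (5 + 0*(-3))*((1/4)*6) = 3 + (5 + 0)*(3/2) = 3 + 5*(3/2) = 3 + 15/2 = 21/2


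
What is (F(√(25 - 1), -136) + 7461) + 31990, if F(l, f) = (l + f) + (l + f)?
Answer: 39179 + 4*√6 ≈ 39189.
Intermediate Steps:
F(l, f) = 2*f + 2*l (F(l, f) = (f + l) + (f + l) = 2*f + 2*l)
(F(√(25 - 1), -136) + 7461) + 31990 = ((2*(-136) + 2*√(25 - 1)) + 7461) + 31990 = ((-272 + 2*√24) + 7461) + 31990 = ((-272 + 2*(2*√6)) + 7461) + 31990 = ((-272 + 4*√6) + 7461) + 31990 = (7189 + 4*√6) + 31990 = 39179 + 4*√6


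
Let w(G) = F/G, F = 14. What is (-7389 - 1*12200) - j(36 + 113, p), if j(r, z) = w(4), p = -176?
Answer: -39185/2 ≈ -19593.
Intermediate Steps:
w(G) = 14/G
j(r, z) = 7/2 (j(r, z) = 14/4 = 14*(¼) = 7/2)
(-7389 - 1*12200) - j(36 + 113, p) = (-7389 - 1*12200) - 1*7/2 = (-7389 - 12200) - 7/2 = -19589 - 7/2 = -39185/2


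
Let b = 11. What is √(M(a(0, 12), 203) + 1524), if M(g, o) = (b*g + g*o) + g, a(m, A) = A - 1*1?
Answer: √3889 ≈ 62.362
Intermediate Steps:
a(m, A) = -1 + A (a(m, A) = A - 1 = -1 + A)
M(g, o) = 12*g + g*o (M(g, o) = (11*g + g*o) + g = 12*g + g*o)
√(M(a(0, 12), 203) + 1524) = √((-1 + 12)*(12 + 203) + 1524) = √(11*215 + 1524) = √(2365 + 1524) = √3889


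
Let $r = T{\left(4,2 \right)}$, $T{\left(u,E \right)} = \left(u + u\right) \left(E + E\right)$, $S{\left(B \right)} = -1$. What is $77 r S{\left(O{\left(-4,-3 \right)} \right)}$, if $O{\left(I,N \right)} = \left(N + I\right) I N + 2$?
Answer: $-2464$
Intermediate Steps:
$O{\left(I,N \right)} = 2 + I N \left(I + N\right)$ ($O{\left(I,N \right)} = \left(I + N\right) I N + 2 = I \left(I + N\right) N + 2 = I N \left(I + N\right) + 2 = 2 + I N \left(I + N\right)$)
$T{\left(u,E \right)} = 4 E u$ ($T{\left(u,E \right)} = 2 u 2 E = 4 E u$)
$r = 32$ ($r = 4 \cdot 2 \cdot 4 = 32$)
$77 r S{\left(O{\left(-4,-3 \right)} \right)} = 77 \cdot 32 \left(-1\right) = 2464 \left(-1\right) = -2464$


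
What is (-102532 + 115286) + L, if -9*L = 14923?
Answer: 99863/9 ≈ 11096.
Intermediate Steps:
L = -14923/9 (L = -⅑*14923 = -14923/9 ≈ -1658.1)
(-102532 + 115286) + L = (-102532 + 115286) - 14923/9 = 12754 - 14923/9 = 99863/9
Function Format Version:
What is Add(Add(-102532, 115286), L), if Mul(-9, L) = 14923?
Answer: Rational(99863, 9) ≈ 11096.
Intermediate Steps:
L = Rational(-14923, 9) (L = Mul(Rational(-1, 9), 14923) = Rational(-14923, 9) ≈ -1658.1)
Add(Add(-102532, 115286), L) = Add(Add(-102532, 115286), Rational(-14923, 9)) = Add(12754, Rational(-14923, 9)) = Rational(99863, 9)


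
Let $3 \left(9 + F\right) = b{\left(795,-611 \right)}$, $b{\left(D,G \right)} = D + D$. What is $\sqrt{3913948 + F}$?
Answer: $3 \sqrt{434941} \approx 1978.5$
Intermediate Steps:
$b{\left(D,G \right)} = 2 D$
$F = 521$ ($F = -9 + \frac{2 \cdot 795}{3} = -9 + \frac{1}{3} \cdot 1590 = -9 + 530 = 521$)
$\sqrt{3913948 + F} = \sqrt{3913948 + 521} = \sqrt{3914469} = 3 \sqrt{434941}$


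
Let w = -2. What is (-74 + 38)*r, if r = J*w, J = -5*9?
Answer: -3240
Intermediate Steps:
J = -45
r = 90 (r = -45*(-2) = 90)
(-74 + 38)*r = (-74 + 38)*90 = -36*90 = -3240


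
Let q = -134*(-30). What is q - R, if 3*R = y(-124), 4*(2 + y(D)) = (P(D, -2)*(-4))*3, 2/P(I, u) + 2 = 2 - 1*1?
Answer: 12056/3 ≈ 4018.7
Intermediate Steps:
P(I, u) = -2 (P(I, u) = 2/(-2 + (2 - 1*1)) = 2/(-2 + (2 - 1)) = 2/(-2 + 1) = 2/(-1) = 2*(-1) = -2)
y(D) = 4 (y(D) = -2 + (-2*(-4)*3)/4 = -2 + (8*3)/4 = -2 + (¼)*24 = -2 + 6 = 4)
q = 4020
R = 4/3 (R = (⅓)*4 = 4/3 ≈ 1.3333)
q - R = 4020 - 1*4/3 = 4020 - 4/3 = 12056/3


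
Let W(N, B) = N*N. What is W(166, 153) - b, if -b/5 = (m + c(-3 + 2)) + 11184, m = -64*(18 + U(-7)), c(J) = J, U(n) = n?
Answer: 79951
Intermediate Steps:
W(N, B) = N**2
m = -704 (m = -64*(18 - 7) = -64*11 = -704)
b = -52395 (b = -5*((-704 + (-3 + 2)) + 11184) = -5*((-704 - 1) + 11184) = -5*(-705 + 11184) = -5*10479 = -52395)
W(166, 153) - b = 166**2 - 1*(-52395) = 27556 + 52395 = 79951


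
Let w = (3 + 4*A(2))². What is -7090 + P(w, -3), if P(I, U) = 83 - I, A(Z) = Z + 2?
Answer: -7368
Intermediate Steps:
A(Z) = 2 + Z
w = 361 (w = (3 + 4*(2 + 2))² = (3 + 4*4)² = (3 + 16)² = 19² = 361)
-7090 + P(w, -3) = -7090 + (83 - 1*361) = -7090 + (83 - 361) = -7090 - 278 = -7368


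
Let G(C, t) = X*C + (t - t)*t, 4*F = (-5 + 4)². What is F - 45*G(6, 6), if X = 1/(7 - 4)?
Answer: -359/4 ≈ -89.750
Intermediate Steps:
F = ¼ (F = (-5 + 4)²/4 = (¼)*(-1)² = (¼)*1 = ¼ ≈ 0.25000)
X = ⅓ (X = 1/3 = ⅓ ≈ 0.33333)
G(C, t) = C/3 (G(C, t) = C/3 + (t - t)*t = C/3 + 0*t = C/3 + 0 = C/3)
F - 45*G(6, 6) = ¼ - 15*6 = ¼ - 45*2 = ¼ - 90 = -359/4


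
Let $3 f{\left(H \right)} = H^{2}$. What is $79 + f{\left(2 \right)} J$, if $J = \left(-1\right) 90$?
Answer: $-41$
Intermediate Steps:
$J = -90$
$f{\left(H \right)} = \frac{H^{2}}{3}$
$79 + f{\left(2 \right)} J = 79 + \frac{2^{2}}{3} \left(-90\right) = 79 + \frac{1}{3} \cdot 4 \left(-90\right) = 79 + \frac{4}{3} \left(-90\right) = 79 - 120 = -41$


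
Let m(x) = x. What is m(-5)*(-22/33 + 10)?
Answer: -140/3 ≈ -46.667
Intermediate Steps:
m(-5)*(-22/33 + 10) = -5*(-22/33 + 10) = -5*(-22*1/33 + 10) = -5*(-⅔ + 10) = -5*28/3 = -140/3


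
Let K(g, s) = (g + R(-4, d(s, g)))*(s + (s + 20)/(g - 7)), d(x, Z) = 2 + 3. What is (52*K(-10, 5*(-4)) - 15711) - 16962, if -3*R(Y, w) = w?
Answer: -61619/3 ≈ -20540.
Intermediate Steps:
d(x, Z) = 5
R(Y, w) = -w/3
K(g, s) = (-5/3 + g)*(s + (20 + s)/(-7 + g)) (K(g, s) = (g - ⅓*5)*(s + (s + 20)/(g - 7)) = (g - 5/3)*(s + (20 + s)/(-7 + g)) = (-5/3 + g)*(s + (20 + s)/(-7 + g)))
(52*K(-10, 5*(-4)) - 15711) - 16962 = (52*((-100 + 30*(5*(-4)) + 60*(-10) - 23*(-10)*5*(-4) + 3*(5*(-4))*(-10)²)/(3*(-7 - 10))) - 15711) - 16962 = (52*((⅓)*(-100 + 30*(-20) - 600 - 23*(-10)*(-20) + 3*(-20)*100)/(-17)) - 15711) - 16962 = (52*((⅓)*(-1/17)*(-100 - 600 - 600 - 4600 - 6000)) - 15711) - 16962 = (52*((⅓)*(-1/17)*(-11900)) - 15711) - 16962 = (52*(700/3) - 15711) - 16962 = (36400/3 - 15711) - 16962 = -10733/3 - 16962 = -61619/3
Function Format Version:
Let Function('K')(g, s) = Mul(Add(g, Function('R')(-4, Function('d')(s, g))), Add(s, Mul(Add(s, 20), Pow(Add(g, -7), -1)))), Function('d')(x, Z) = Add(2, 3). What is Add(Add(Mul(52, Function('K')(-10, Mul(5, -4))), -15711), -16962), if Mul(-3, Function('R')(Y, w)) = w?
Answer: Rational(-61619, 3) ≈ -20540.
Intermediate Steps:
Function('d')(x, Z) = 5
Function('R')(Y, w) = Mul(Rational(-1, 3), w)
Function('K')(g, s) = Mul(Add(Rational(-5, 3), g), Add(s, Mul(Pow(Add(-7, g), -1), Add(20, s)))) (Function('K')(g, s) = Mul(Add(g, Mul(Rational(-1, 3), 5)), Add(s, Mul(Add(s, 20), Pow(Add(g, -7), -1)))) = Mul(Add(g, Rational(-5, 3)), Add(s, Mul(Add(20, s), Pow(Add(-7, g), -1)))) = Mul(Add(Rational(-5, 3), g), Add(s, Mul(Pow(Add(-7, g), -1), Add(20, s)))))
Add(Add(Mul(52, Function('K')(-10, Mul(5, -4))), -15711), -16962) = Add(Add(Mul(52, Mul(Rational(1, 3), Pow(Add(-7, -10), -1), Add(-100, Mul(30, Mul(5, -4)), Mul(60, -10), Mul(-23, -10, Mul(5, -4)), Mul(3, Mul(5, -4), Pow(-10, 2))))), -15711), -16962) = Add(Add(Mul(52, Mul(Rational(1, 3), Pow(-17, -1), Add(-100, Mul(30, -20), -600, Mul(-23, -10, -20), Mul(3, -20, 100)))), -15711), -16962) = Add(Add(Mul(52, Mul(Rational(1, 3), Rational(-1, 17), Add(-100, -600, -600, -4600, -6000))), -15711), -16962) = Add(Add(Mul(52, Mul(Rational(1, 3), Rational(-1, 17), -11900)), -15711), -16962) = Add(Add(Mul(52, Rational(700, 3)), -15711), -16962) = Add(Add(Rational(36400, 3), -15711), -16962) = Add(Rational(-10733, 3), -16962) = Rational(-61619, 3)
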